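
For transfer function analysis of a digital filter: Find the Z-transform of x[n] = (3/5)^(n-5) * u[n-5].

Time-shifting property: if X(z) = Z{x[n]}, then Z{x[n-d]} = z^(-d) * X(z)
X(z) = z/(z - 3/5) for x[n] = (3/5)^n * u[n]
Z{x[n-5]} = z^(-5) * z/(z - 3/5) = z^(-4)/(z - 3/5)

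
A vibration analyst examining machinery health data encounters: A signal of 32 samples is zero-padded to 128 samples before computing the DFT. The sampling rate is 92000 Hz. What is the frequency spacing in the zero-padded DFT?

Original DFT: N = 32, resolution = f_s/N = 92000/32 = 2875 Hz
Zero-padded DFT: N = 128, resolution = f_s/N = 92000/128 = 2875/4 Hz
Zero-padding interpolates the spectrum (finer frequency grid)
but does NOT improve the true spectral resolution (ability to resolve close frequencies).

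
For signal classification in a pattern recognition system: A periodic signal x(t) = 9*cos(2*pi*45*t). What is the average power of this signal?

Average power of A*cos(wt) is A^2/2.
P = 9^2 / 2 = 81/2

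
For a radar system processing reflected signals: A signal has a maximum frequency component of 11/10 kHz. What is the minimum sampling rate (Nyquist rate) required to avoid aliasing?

By the Nyquist-Shannon sampling theorem,
the minimum sampling rate (Nyquist rate) must be at least 2 * f_max.
Nyquist rate = 2 * 11/10 kHz = 11/5 kHz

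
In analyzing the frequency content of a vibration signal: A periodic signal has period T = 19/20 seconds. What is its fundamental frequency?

The fundamental frequency is the reciprocal of the period.
f = 1/T = 1/(19/20) = 20/19 Hz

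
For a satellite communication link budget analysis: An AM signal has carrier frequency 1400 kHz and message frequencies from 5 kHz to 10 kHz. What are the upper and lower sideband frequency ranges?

Upper sideband (USB) = fc + [fm_low, fm_high] = 1400 + [5, 10] = [1405, 1410] kHz
Lower sideband (LSB) = fc - [fm_high, fm_low] = 1400 - [10, 5] = [1390, 1395] kHz
Total occupied spectrum: 1390 kHz to 1410 kHz (plus carrier at 1400 kHz)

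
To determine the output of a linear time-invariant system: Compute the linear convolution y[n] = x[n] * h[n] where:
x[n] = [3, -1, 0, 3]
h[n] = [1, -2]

y[n] = sum_k x[k]*h[n-k]. Output length = len(x) + len(h) - 1 = 4 + 2 - 1 = 5.
y[0] = 3*1 = 3
y[1] = -1*1 + 3*-2 = -7
y[2] = 0*1 + -1*-2 = 2
y[3] = 3*1 + 0*-2 = 3
y[4] = 3*-2 = -6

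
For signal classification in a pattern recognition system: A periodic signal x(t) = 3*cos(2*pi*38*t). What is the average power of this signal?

Average power of A*cos(wt) is A^2/2.
P = 3^2 / 2 = 9/2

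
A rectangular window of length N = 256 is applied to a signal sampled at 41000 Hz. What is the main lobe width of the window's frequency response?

For a rectangular window of length N,
the main lobe width in frequency is 2*f_s/N.
= 2*41000/256 = 5125/16 Hz
This determines the minimum frequency separation for resolving two sinusoids.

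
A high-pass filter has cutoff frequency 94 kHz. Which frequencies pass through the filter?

A high-pass filter passes all frequencies above the cutoff frequency 94 kHz and attenuates lower frequencies.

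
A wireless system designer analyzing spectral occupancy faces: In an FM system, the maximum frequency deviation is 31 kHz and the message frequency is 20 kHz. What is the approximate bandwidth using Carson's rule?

Carson's rule: BW = 2*(delta_f + f_m)
= 2*(31 + 20) kHz = 102 kHz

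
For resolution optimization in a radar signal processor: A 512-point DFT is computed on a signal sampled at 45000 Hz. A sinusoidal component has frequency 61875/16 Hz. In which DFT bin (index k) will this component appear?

DFT frequency resolution = f_s/N = 45000/512 = 5625/64 Hz
Bin index k = f_signal / resolution = 61875/16 / 5625/64 = 44
The signal frequency 61875/16 Hz falls in DFT bin k = 44.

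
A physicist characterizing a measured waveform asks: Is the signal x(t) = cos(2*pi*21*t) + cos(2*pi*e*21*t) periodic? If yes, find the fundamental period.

f1 = 21 Hz, f2 = 21*e Hz
Ratio f2/f1 = e, which is irrational.
Since the frequency ratio is irrational, no common period exists.
The signal is not periodic.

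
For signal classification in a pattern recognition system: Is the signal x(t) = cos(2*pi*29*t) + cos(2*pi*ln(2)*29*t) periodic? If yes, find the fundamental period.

f1 = 29 Hz, f2 = 29*ln(2) Hz
Ratio f2/f1 = ln(2), which is irrational.
Since the frequency ratio is irrational, no common period exists.
The signal is not periodic.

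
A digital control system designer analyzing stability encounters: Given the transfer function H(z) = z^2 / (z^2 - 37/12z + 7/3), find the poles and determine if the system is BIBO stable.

Poles are roots of the denominator: z^2 - 37/12z + 7/3 = 0.
Quadratic formula: z = [-(-37/12) +/- sqrt((-37/12)^2 - 4*(7/3))] / 2
Discriminant = 1369/144 - 28/3 = 25/144; sqrt = 5/12.
z = (37/12 +/- 5/12) / 2 => z = 7/4 or z = 4/3.
|p1| = 7/4, |p2| = 4/3.
For BIBO stability, all poles must lie inside the unit circle (|p| < 1).
System is UNSTABLE since at least one |p| >= 1.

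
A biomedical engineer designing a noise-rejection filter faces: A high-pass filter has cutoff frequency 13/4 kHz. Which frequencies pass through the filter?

A high-pass filter passes all frequencies above the cutoff frequency 13/4 kHz and attenuates lower frequencies.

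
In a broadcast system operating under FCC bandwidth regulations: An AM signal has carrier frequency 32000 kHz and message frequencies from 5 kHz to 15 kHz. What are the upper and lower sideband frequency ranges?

Upper sideband (USB) = fc + [fm_low, fm_high] = 32000 + [5, 15] = [32005, 32015] kHz
Lower sideband (LSB) = fc - [fm_high, fm_low] = 32000 - [15, 5] = [31985, 31995] kHz
Total occupied spectrum: 31985 kHz to 32015 kHz (plus carrier at 32000 kHz)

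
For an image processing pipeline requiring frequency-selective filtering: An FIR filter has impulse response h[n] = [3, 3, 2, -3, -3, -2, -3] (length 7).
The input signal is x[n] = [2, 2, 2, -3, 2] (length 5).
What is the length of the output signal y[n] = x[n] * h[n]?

For linear convolution, the output length is:
len(y) = len(x) + len(h) - 1 = 5 + 7 - 1 = 11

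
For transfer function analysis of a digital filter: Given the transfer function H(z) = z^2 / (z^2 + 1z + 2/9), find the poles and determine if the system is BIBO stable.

Poles are roots of the denominator: z^2 + 1z + 2/9 = 0.
Quadratic formula: z = [-(1) +/- sqrt((1)^2 - 4*(2/9))] / 2
Discriminant = 1 - 8/9 = 1/9; sqrt = 1/3.
z = (-1 +/- 1/3) / 2 => z = -1/3 or z = -2/3.
|p1| = 2/3, |p2| = 1/3.
For BIBO stability, all poles must lie inside the unit circle (|p| < 1).
System is STABLE since both |p| < 1.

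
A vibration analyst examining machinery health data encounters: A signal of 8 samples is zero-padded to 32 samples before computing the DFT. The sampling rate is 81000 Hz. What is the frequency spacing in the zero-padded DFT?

Original DFT: N = 8, resolution = f_s/N = 81000/8 = 10125 Hz
Zero-padded DFT: N = 32, resolution = f_s/N = 81000/32 = 10125/4 Hz
Zero-padding interpolates the spectrum (finer frequency grid)
but does NOT improve the true spectral resolution (ability to resolve close frequencies).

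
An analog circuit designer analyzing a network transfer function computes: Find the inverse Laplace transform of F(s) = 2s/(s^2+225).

Standard pair: s/(s^2+w^2) <-> cos(wt)*u(t)
With k=2, w=15: f(t) = 2*cos(15t)*u(t)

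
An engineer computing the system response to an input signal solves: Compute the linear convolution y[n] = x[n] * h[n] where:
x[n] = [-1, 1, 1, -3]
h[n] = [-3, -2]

y[n] = sum_k x[k]*h[n-k]. Output length = len(x) + len(h) - 1 = 4 + 2 - 1 = 5.
y[0] = -1*-3 = 3
y[1] = 1*-3 + -1*-2 = -1
y[2] = 1*-3 + 1*-2 = -5
y[3] = -3*-3 + 1*-2 = 7
y[4] = -3*-2 = 6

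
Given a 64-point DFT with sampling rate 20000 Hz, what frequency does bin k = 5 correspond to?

The frequency of DFT bin k is: f_k = k * f_s / N
f_5 = 5 * 20000 / 64 = 3125/2 Hz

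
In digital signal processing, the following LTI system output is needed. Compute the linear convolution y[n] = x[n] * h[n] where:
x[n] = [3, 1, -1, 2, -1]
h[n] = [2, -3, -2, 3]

y[n] = sum_k x[k]*h[n-k]. Output length = len(x) + len(h) - 1 = 5 + 4 - 1 = 8.
y[0] = 3*2 = 6
y[1] = 1*2 + 3*-3 = -7
y[2] = -1*2 + 1*-3 + 3*-2 = -11
y[3] = 2*2 + -1*-3 + 1*-2 + 3*3 = 14
y[4] = -1*2 + 2*-3 + -1*-2 + 1*3 = -3
y[5] = -1*-3 + 2*-2 + -1*3 = -4
y[6] = -1*-2 + 2*3 = 8
y[7] = -1*3 = -3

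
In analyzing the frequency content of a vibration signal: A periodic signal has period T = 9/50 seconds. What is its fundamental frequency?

The fundamental frequency is the reciprocal of the period.
f = 1/T = 1/(9/50) = 50/9 Hz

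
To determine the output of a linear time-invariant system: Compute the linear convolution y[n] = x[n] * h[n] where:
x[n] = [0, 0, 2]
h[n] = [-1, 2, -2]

y[n] = sum_k x[k]*h[n-k]. Output length = len(x) + len(h) - 1 = 3 + 3 - 1 = 5.
y[0] = 0*-1 = 0
y[1] = 0*-1 + 0*2 = 0
y[2] = 2*-1 + 0*2 + 0*-2 = -2
y[3] = 2*2 + 0*-2 = 4
y[4] = 2*-2 = -4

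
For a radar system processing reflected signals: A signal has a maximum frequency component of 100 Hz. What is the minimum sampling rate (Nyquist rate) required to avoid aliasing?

By the Nyquist-Shannon sampling theorem,
the minimum sampling rate (Nyquist rate) must be at least 2 * f_max.
Nyquist rate = 2 * 100 Hz = 200 Hz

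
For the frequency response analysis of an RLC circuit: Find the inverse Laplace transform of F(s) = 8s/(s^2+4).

Standard pair: s/(s^2+w^2) <-> cos(wt)*u(t)
With k=8, w=2: f(t) = 8*cos(2t)*u(t)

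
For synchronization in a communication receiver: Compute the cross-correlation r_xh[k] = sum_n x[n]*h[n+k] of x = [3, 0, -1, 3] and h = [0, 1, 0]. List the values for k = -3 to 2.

Both sequences indexed from 0 and zero outside their support.
Lags with overlap: k = -3 to 2.
  r_xh[-3] = x[3]*h[0] = 0
  r_xh[-2] = x[2]*h[0] + x[3]*h[1] = 3
  r_xh[-1] = x[1]*h[0] + x[2]*h[1] + x[3]*h[2] = -1
  r_xh[0] = x[0]*h[0] + x[1]*h[1] + x[2]*h[2] = 0
  r_xh[1] = x[0]*h[1] + x[1]*h[2] = 3
  r_xh[2] = x[0]*h[2] = 0
r_xh = [0, 3, -1, 0, 3, 0] (for k = -3, ..., 2)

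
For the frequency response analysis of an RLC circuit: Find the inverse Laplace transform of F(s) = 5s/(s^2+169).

Standard pair: s/(s^2+w^2) <-> cos(wt)*u(t)
With k=5, w=13: f(t) = 5*cos(13t)*u(t)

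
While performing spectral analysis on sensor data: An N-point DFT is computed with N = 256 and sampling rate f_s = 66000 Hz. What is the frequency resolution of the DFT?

DFT frequency resolution = f_s / N
= 66000 / 256 = 4125/16 Hz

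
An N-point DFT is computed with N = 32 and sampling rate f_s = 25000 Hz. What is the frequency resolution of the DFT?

DFT frequency resolution = f_s / N
= 25000 / 32 = 3125/4 Hz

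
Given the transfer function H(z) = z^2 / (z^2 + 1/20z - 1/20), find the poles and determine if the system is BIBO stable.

Poles are roots of the denominator: z^2 + 1/20z - 1/20 = 0.
Quadratic formula: z = [-(1/20) +/- sqrt((1/20)^2 - 4*(-1/20))] / 2
Discriminant = 1/400 + 1/5 = 81/400; sqrt = 9/20.
z = (-1/20 +/- 9/20) / 2 => z = 1/5 or z = -1/4.
|p1| = 1/4, |p2| = 1/5.
For BIBO stability, all poles must lie inside the unit circle (|p| < 1).
System is STABLE since both |p| < 1.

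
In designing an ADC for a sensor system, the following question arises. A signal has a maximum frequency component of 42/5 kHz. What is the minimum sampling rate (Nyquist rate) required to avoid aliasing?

By the Nyquist-Shannon sampling theorem,
the minimum sampling rate (Nyquist rate) must be at least 2 * f_max.
Nyquist rate = 2 * 42/5 kHz = 84/5 kHz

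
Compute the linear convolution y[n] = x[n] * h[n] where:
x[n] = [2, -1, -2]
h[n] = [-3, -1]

y[n] = sum_k x[k]*h[n-k]. Output length = len(x) + len(h) - 1 = 3 + 2 - 1 = 4.
y[0] = 2*-3 = -6
y[1] = -1*-3 + 2*-1 = 1
y[2] = -2*-3 + -1*-1 = 7
y[3] = -2*-1 = 2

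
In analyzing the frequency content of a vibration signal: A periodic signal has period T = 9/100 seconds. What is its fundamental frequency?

The fundamental frequency is the reciprocal of the period.
f = 1/T = 1/(9/100) = 100/9 Hz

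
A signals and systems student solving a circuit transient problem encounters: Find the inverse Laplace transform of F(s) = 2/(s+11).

Standard pair: k/(s+a) <-> k*e^(-at)*u(t)
With k=2, a=11: f(t) = 2*e^(-11t)*u(t)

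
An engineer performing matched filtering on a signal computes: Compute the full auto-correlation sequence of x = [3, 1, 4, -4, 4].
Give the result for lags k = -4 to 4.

r_xx[k] = sum_m x[m]*x[m+k], indexed from 0, for k = -4 to 4:
  r_xx[-4] = x[4]*x[0] = 12
  r_xx[-3] = x[3]*x[0] + x[4]*x[1] = -8
  r_xx[-2] = x[2]*x[0] + x[3]*x[1] + x[4]*x[2] = 24
  r_xx[-1] = x[1]*x[0] + x[2]*x[1] + x[3]*x[2] + x[4]*x[3] = -25
  r_xx[0] = x[0]*x[0] + x[1]*x[1] + x[2]*x[2] + x[3]*x[3] + x[4]*x[4] = 58
  r_xx[1] = x[0]*x[1] + x[1]*x[2] + x[2]*x[3] + x[3]*x[4] = -25
  r_xx[2] = x[0]*x[2] + x[1]*x[3] + x[2]*x[4] = 24
  r_xx[3] = x[0]*x[3] + x[1]*x[4] = -8
  r_xx[4] = x[0]*x[4] = 12
r_xx = [12, -8, 24, -25, 58, -25, 24, -8, 12]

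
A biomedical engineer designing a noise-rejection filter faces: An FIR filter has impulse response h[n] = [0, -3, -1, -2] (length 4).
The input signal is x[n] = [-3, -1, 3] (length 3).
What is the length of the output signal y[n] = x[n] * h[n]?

For linear convolution, the output length is:
len(y) = len(x) + len(h) - 1 = 3 + 4 - 1 = 6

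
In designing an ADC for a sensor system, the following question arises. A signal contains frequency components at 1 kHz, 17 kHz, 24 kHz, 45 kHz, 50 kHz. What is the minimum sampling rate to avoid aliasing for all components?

The highest frequency component is f_max = 50 kHz.
Nyquist rate = 2 * f_max = 2 * 50 kHz = 100 kHz.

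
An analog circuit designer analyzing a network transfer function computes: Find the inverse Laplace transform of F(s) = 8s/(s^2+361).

Standard pair: s/(s^2+w^2) <-> cos(wt)*u(t)
With k=8, w=19: f(t) = 8*cos(19t)*u(t)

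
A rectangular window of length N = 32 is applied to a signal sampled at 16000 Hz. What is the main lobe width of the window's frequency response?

For a rectangular window of length N,
the main lobe width in frequency is 2*f_s/N.
= 2*16000/32 = 1000 Hz
This determines the minimum frequency separation for resolving two sinusoids.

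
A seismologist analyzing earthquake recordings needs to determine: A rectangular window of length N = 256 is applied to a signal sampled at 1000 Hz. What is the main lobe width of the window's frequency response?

For a rectangular window of length N,
the main lobe width in frequency is 2*f_s/N.
= 2*1000/256 = 125/16 Hz
This determines the minimum frequency separation for resolving two sinusoids.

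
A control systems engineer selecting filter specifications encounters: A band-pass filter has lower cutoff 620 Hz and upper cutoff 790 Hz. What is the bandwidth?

Bandwidth = f_high - f_low
= 790 Hz - 620 Hz = 170 Hz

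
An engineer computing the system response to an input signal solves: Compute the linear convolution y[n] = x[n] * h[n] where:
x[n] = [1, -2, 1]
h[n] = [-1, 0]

y[n] = sum_k x[k]*h[n-k]. Output length = len(x) + len(h) - 1 = 3 + 2 - 1 = 4.
y[0] = 1*-1 = -1
y[1] = -2*-1 + 1*0 = 2
y[2] = 1*-1 + -2*0 = -1
y[3] = 1*0 = 0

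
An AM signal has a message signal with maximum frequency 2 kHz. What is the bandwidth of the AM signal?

In AM (double-sideband), the bandwidth is twice the message frequency.
BW = 2 * f_m = 2 * 2 kHz = 4 kHz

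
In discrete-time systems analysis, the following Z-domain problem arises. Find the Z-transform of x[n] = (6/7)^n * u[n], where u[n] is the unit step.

The Z-transform of a^n * u[n] is z/(z-a) for |z| > |a|.
Here a = 6/7, so X(z) = z/(z - (6/7)) = 7z/(7z - 6)
ROC: |z| > 6/7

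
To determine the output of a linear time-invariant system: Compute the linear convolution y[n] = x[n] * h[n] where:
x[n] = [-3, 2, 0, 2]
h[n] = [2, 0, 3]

y[n] = sum_k x[k]*h[n-k]. Output length = len(x) + len(h) - 1 = 4 + 3 - 1 = 6.
y[0] = -3*2 = -6
y[1] = 2*2 + -3*0 = 4
y[2] = 0*2 + 2*0 + -3*3 = -9
y[3] = 2*2 + 0*0 + 2*3 = 10
y[4] = 2*0 + 0*3 = 0
y[5] = 2*3 = 6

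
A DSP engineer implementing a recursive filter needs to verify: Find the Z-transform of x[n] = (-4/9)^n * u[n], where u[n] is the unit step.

The Z-transform of a^n * u[n] is z/(z-a) for |z| > |a|.
Here a = -4/9, so X(z) = z/(z - (-4/9)) = 9z/(9z + 4)
ROC: |z| > 4/9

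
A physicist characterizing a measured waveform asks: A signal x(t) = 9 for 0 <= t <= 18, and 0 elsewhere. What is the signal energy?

Energy = integral of |x(t)|^2 dt over the signal duration
= 9^2 * 18 = 81 * 18 = 1458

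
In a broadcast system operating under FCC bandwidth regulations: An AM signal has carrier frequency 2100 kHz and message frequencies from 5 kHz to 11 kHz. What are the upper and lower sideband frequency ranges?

Upper sideband (USB) = fc + [fm_low, fm_high] = 2100 + [5, 11] = [2105, 2111] kHz
Lower sideband (LSB) = fc - [fm_high, fm_low] = 2100 - [11, 5] = [2089, 2095] kHz
Total occupied spectrum: 2089 kHz to 2111 kHz (plus carrier at 2100 kHz)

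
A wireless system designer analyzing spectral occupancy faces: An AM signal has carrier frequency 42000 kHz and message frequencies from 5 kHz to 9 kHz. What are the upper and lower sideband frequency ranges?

Upper sideband (USB) = fc + [fm_low, fm_high] = 42000 + [5, 9] = [42005, 42009] kHz
Lower sideband (LSB) = fc - [fm_high, fm_low] = 42000 - [9, 5] = [41991, 41995] kHz
Total occupied spectrum: 41991 kHz to 42009 kHz (plus carrier at 42000 kHz)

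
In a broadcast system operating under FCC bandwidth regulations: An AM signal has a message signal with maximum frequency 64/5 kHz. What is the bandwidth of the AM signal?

In AM (double-sideband), the bandwidth is twice the message frequency.
BW = 2 * f_m = 2 * 64/5 kHz = 128/5 kHz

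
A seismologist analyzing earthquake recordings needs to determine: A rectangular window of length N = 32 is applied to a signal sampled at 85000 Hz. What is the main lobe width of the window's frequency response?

For a rectangular window of length N,
the main lobe width in frequency is 2*f_s/N.
= 2*85000/32 = 10625/2 Hz
This determines the minimum frequency separation for resolving two sinusoids.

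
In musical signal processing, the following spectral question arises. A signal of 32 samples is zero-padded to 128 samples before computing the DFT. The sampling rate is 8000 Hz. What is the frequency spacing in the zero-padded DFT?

Original DFT: N = 32, resolution = f_s/N = 8000/32 = 250 Hz
Zero-padded DFT: N = 128, resolution = f_s/N = 8000/128 = 125/2 Hz
Zero-padding interpolates the spectrum (finer frequency grid)
but does NOT improve the true spectral resolution (ability to resolve close frequencies).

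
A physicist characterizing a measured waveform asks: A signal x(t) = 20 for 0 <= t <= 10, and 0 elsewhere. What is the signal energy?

Energy = integral of |x(t)|^2 dt over the signal duration
= 20^2 * 10 = 400 * 10 = 4000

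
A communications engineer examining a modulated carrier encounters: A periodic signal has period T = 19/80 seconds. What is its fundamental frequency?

The fundamental frequency is the reciprocal of the period.
f = 1/T = 1/(19/80) = 80/19 Hz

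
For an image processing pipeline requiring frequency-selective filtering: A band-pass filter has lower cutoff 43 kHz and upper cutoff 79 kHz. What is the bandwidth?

Bandwidth = f_high - f_low
= 79 kHz - 43 kHz = 36 kHz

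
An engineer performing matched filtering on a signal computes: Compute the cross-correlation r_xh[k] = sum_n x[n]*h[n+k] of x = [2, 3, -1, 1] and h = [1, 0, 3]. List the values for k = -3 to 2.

Both sequences indexed from 0 and zero outside their support.
Lags with overlap: k = -3 to 2.
  r_xh[-3] = x[3]*h[0] = 1
  r_xh[-2] = x[2]*h[0] + x[3]*h[1] = -1
  r_xh[-1] = x[1]*h[0] + x[2]*h[1] + x[3]*h[2] = 6
  r_xh[0] = x[0]*h[0] + x[1]*h[1] + x[2]*h[2] = -1
  r_xh[1] = x[0]*h[1] + x[1]*h[2] = 9
  r_xh[2] = x[0]*h[2] = 6
r_xh = [1, -1, 6, -1, 9, 6] (for k = -3, ..., 2)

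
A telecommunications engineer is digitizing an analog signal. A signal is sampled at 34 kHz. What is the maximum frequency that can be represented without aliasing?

The maximum frequency that can be represented without aliasing
is the Nyquist frequency: f_max = f_s / 2 = 34 kHz / 2 = 17 kHz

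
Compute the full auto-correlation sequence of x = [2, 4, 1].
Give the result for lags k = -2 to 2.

r_xx[k] = sum_m x[m]*x[m+k], indexed from 0, for k = -2 to 2:
  r_xx[-2] = x[2]*x[0] = 2
  r_xx[-1] = x[1]*x[0] + x[2]*x[1] = 12
  r_xx[0] = x[0]*x[0] + x[1]*x[1] + x[2]*x[2] = 21
  r_xx[1] = x[0]*x[1] + x[1]*x[2] = 12
  r_xx[2] = x[0]*x[2] = 2
r_xx = [2, 12, 21, 12, 2]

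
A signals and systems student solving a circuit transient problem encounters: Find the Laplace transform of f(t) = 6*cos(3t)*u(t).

Standard pair: cos(wt)*u(t) <-> s/(s^2+w^2)
With w = 3: L{6*cos(3t)*u(t)} = 6s/(s^2+9)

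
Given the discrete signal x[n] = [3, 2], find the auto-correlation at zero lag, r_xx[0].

The auto-correlation at zero lag r_xx[0] equals the signal energy.
r_xx[0] = sum of x[n]^2 = 3^2 + 2^2
= 9 + 4 = 13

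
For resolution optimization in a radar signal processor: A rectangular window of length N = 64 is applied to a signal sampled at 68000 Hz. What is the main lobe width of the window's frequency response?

For a rectangular window of length N,
the main lobe width in frequency is 2*f_s/N.
= 2*68000/64 = 2125 Hz
This determines the minimum frequency separation for resolving two sinusoids.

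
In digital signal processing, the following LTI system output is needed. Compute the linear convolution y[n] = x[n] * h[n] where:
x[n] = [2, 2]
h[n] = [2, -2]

y[n] = sum_k x[k]*h[n-k]. Output length = len(x) + len(h) - 1 = 2 + 2 - 1 = 3.
y[0] = 2*2 = 4
y[1] = 2*2 + 2*-2 = 0
y[2] = 2*-2 = -4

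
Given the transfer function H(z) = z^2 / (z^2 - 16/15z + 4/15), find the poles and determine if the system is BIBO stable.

Poles are roots of the denominator: z^2 - 16/15z + 4/15 = 0.
Quadratic formula: z = [-(-16/15) +/- sqrt((-16/15)^2 - 4*(4/15))] / 2
Discriminant = 256/225 - 16/15 = 16/225; sqrt = 4/15.
z = (16/15 +/- 4/15) / 2 => z = 2/3 or z = 2/5.
|p1| = 2/5, |p2| = 2/3.
For BIBO stability, all poles must lie inside the unit circle (|p| < 1).
System is STABLE since both |p| < 1.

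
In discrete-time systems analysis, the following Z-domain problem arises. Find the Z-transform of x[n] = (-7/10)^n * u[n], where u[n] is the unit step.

The Z-transform of a^n * u[n] is z/(z-a) for |z| > |a|.
Here a = -7/10, so X(z) = z/(z - (-7/10)) = 10z/(10z + 7)
ROC: |z| > 7/10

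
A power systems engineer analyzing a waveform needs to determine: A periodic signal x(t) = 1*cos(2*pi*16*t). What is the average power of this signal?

Average power of A*cos(wt) is A^2/2.
P = 1^2 / 2 = 1/2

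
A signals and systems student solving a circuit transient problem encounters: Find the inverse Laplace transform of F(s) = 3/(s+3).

Standard pair: k/(s+a) <-> k*e^(-at)*u(t)
With k=3, a=3: f(t) = 3*e^(-3t)*u(t)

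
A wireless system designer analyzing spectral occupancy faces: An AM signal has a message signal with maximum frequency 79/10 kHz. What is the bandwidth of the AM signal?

In AM (double-sideband), the bandwidth is twice the message frequency.
BW = 2 * f_m = 2 * 79/10 kHz = 79/5 kHz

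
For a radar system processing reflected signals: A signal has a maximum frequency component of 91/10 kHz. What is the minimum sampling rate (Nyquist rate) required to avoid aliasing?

By the Nyquist-Shannon sampling theorem,
the minimum sampling rate (Nyquist rate) must be at least 2 * f_max.
Nyquist rate = 2 * 91/10 kHz = 91/5 kHz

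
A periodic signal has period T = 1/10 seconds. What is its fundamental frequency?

The fundamental frequency is the reciprocal of the period.
f = 1/T = 1/(1/10) = 10 Hz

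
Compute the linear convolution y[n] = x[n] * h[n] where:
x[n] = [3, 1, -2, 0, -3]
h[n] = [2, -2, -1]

y[n] = sum_k x[k]*h[n-k]. Output length = len(x) + len(h) - 1 = 5 + 3 - 1 = 7.
y[0] = 3*2 = 6
y[1] = 1*2 + 3*-2 = -4
y[2] = -2*2 + 1*-2 + 3*-1 = -9
y[3] = 0*2 + -2*-2 + 1*-1 = 3
y[4] = -3*2 + 0*-2 + -2*-1 = -4
y[5] = -3*-2 + 0*-1 = 6
y[6] = -3*-1 = 3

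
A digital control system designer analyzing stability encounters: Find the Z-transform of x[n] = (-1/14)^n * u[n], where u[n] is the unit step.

The Z-transform of a^n * u[n] is z/(z-a) for |z| > |a|.
Here a = -1/14, so X(z) = z/(z - (-1/14)) = 14z/(14z + 1)
ROC: |z| > 1/14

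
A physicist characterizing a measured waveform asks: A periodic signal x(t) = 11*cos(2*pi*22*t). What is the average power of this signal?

Average power of A*cos(wt) is A^2/2.
P = 11^2 / 2 = 121/2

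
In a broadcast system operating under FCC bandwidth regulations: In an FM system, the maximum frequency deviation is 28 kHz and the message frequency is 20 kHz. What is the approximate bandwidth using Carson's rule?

Carson's rule: BW = 2*(delta_f + f_m)
= 2*(28 + 20) kHz = 96 kHz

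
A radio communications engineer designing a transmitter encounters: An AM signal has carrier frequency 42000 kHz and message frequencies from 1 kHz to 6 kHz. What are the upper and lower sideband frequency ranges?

Upper sideband (USB) = fc + [fm_low, fm_high] = 42000 + [1, 6] = [42001, 42006] kHz
Lower sideband (LSB) = fc - [fm_high, fm_low] = 42000 - [6, 1] = [41994, 41999] kHz
Total occupied spectrum: 41994 kHz to 42006 kHz (plus carrier at 42000 kHz)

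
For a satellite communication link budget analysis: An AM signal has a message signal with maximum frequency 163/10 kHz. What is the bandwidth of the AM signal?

In AM (double-sideband), the bandwidth is twice the message frequency.
BW = 2 * f_m = 2 * 163/10 kHz = 163/5 kHz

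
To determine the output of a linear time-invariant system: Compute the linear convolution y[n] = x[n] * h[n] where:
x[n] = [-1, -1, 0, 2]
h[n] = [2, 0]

y[n] = sum_k x[k]*h[n-k]. Output length = len(x) + len(h) - 1 = 4 + 2 - 1 = 5.
y[0] = -1*2 = -2
y[1] = -1*2 + -1*0 = -2
y[2] = 0*2 + -1*0 = 0
y[3] = 2*2 + 0*0 = 4
y[4] = 2*0 = 0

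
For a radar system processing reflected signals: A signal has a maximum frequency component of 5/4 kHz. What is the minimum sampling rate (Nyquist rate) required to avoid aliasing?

By the Nyquist-Shannon sampling theorem,
the minimum sampling rate (Nyquist rate) must be at least 2 * f_max.
Nyquist rate = 2 * 5/4 kHz = 5/2 kHz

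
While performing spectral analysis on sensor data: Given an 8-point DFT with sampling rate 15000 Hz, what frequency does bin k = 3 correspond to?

The frequency of DFT bin k is: f_k = k * f_s / N
f_3 = 3 * 15000 / 8 = 5625 Hz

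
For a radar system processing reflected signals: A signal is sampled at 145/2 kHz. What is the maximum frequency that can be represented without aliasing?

The maximum frequency that can be represented without aliasing
is the Nyquist frequency: f_max = f_s / 2 = 145/2 kHz / 2 = 145/4 kHz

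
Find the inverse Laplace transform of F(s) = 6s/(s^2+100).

Standard pair: s/(s^2+w^2) <-> cos(wt)*u(t)
With k=6, w=10: f(t) = 6*cos(10t)*u(t)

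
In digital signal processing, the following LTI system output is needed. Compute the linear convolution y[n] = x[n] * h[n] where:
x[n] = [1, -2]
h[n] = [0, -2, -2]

y[n] = sum_k x[k]*h[n-k]. Output length = len(x) + len(h) - 1 = 2 + 3 - 1 = 4.
y[0] = 1*0 = 0
y[1] = -2*0 + 1*-2 = -2
y[2] = -2*-2 + 1*-2 = 2
y[3] = -2*-2 = 4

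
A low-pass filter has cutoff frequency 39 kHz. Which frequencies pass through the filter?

A low-pass filter passes all frequencies below the cutoff frequency 39 kHz and attenuates higher frequencies.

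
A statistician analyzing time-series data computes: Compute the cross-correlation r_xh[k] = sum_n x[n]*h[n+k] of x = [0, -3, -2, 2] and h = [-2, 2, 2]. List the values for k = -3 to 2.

Both sequences indexed from 0 and zero outside their support.
Lags with overlap: k = -3 to 2.
  r_xh[-3] = x[3]*h[0] = -4
  r_xh[-2] = x[2]*h[0] + x[3]*h[1] = 8
  r_xh[-1] = x[1]*h[0] + x[2]*h[1] + x[3]*h[2] = 6
  r_xh[0] = x[0]*h[0] + x[1]*h[1] + x[2]*h[2] = -10
  r_xh[1] = x[0]*h[1] + x[1]*h[2] = -6
  r_xh[2] = x[0]*h[2] = 0
r_xh = [-4, 8, 6, -10, -6, 0] (for k = -3, ..., 2)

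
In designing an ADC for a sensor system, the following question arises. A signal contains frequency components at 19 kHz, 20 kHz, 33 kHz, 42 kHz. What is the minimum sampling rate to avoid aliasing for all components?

The highest frequency component is f_max = 42 kHz.
Nyquist rate = 2 * f_max = 2 * 42 kHz = 84 kHz.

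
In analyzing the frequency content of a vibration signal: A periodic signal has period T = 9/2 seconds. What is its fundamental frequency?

The fundamental frequency is the reciprocal of the period.
f = 1/T = 1/(9/2) = 2/9 Hz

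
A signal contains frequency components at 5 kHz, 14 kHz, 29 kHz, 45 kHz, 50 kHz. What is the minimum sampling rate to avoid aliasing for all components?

The highest frequency component is f_max = 50 kHz.
Nyquist rate = 2 * f_max = 2 * 50 kHz = 100 kHz.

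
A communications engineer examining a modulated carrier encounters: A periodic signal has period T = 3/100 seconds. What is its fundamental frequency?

The fundamental frequency is the reciprocal of the period.
f = 1/T = 1/(3/100) = 100/3 Hz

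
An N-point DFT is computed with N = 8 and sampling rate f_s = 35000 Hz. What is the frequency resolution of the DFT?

DFT frequency resolution = f_s / N
= 35000 / 8 = 4375 Hz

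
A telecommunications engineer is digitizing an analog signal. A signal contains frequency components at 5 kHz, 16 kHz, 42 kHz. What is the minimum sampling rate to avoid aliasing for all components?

The highest frequency component is f_max = 42 kHz.
Nyquist rate = 2 * f_max = 2 * 42 kHz = 84 kHz.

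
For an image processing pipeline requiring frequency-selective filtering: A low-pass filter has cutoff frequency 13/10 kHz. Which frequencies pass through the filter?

A low-pass filter passes all frequencies below the cutoff frequency 13/10 kHz and attenuates higher frequencies.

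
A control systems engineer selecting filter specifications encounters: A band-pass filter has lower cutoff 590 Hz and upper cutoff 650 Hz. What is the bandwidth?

Bandwidth = f_high - f_low
= 650 Hz - 590 Hz = 60 Hz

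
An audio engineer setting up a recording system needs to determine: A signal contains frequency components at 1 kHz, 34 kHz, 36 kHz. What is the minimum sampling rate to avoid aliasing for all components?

The highest frequency component is f_max = 36 kHz.
Nyquist rate = 2 * f_max = 2 * 36 kHz = 72 kHz.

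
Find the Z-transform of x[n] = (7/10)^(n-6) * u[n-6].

Time-shifting property: if X(z) = Z{x[n]}, then Z{x[n-d]} = z^(-d) * X(z)
X(z) = z/(z - 7/10) for x[n] = (7/10)^n * u[n]
Z{x[n-6]} = z^(-6) * z/(z - 7/10) = z^(-5)/(z - 7/10)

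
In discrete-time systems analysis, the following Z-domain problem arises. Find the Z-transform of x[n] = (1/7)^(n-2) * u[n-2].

Time-shifting property: if X(z) = Z{x[n]}, then Z{x[n-d]} = z^(-d) * X(z)
X(z) = z/(z - 1/7) for x[n] = (1/7)^n * u[n]
Z{x[n-2]} = z^(-2) * z/(z - 1/7) = z^(-1)/(z - 1/7)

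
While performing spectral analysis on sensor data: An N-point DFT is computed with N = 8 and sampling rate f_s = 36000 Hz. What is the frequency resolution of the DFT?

DFT frequency resolution = f_s / N
= 36000 / 8 = 4500 Hz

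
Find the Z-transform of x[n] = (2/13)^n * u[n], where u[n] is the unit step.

The Z-transform of a^n * u[n] is z/(z-a) for |z| > |a|.
Here a = 2/13, so X(z) = z/(z - (2/13)) = 13z/(13z - 2)
ROC: |z| > 2/13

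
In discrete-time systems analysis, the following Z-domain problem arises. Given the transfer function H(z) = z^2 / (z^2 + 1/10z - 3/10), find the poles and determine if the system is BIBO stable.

Poles are roots of the denominator: z^2 + 1/10z - 3/10 = 0.
Quadratic formula: z = [-(1/10) +/- sqrt((1/10)^2 - 4*(-3/10))] / 2
Discriminant = 1/100 + 6/5 = 121/100; sqrt = 11/10.
z = (-1/10 +/- 11/10) / 2 => z = 1/2 or z = -3/5.
|p1| = 1/2, |p2| = 3/5.
For BIBO stability, all poles must lie inside the unit circle (|p| < 1).
System is STABLE since both |p| < 1.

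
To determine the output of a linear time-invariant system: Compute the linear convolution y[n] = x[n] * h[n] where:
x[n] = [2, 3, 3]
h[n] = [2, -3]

y[n] = sum_k x[k]*h[n-k]. Output length = len(x) + len(h) - 1 = 3 + 2 - 1 = 4.
y[0] = 2*2 = 4
y[1] = 3*2 + 2*-3 = 0
y[2] = 3*2 + 3*-3 = -3
y[3] = 3*-3 = -9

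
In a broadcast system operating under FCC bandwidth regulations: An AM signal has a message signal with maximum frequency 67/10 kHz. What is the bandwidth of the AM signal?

In AM (double-sideband), the bandwidth is twice the message frequency.
BW = 2 * f_m = 2 * 67/10 kHz = 67/5 kHz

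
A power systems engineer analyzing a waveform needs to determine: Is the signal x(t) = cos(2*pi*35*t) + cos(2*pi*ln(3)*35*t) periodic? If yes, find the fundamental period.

f1 = 35 Hz, f2 = 35*ln(3) Hz
Ratio f2/f1 = ln(3), which is irrational.
Since the frequency ratio is irrational, no common period exists.
The signal is not periodic.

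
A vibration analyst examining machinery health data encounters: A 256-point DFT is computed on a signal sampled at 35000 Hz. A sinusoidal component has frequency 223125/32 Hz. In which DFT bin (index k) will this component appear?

DFT frequency resolution = f_s/N = 35000/256 = 4375/32 Hz
Bin index k = f_signal / resolution = 223125/32 / 4375/32 = 51
The signal frequency 223125/32 Hz falls in DFT bin k = 51.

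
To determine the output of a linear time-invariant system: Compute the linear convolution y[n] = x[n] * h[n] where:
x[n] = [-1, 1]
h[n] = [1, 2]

y[n] = sum_k x[k]*h[n-k]. Output length = len(x) + len(h) - 1 = 2 + 2 - 1 = 3.
y[0] = -1*1 = -1
y[1] = 1*1 + -1*2 = -1
y[2] = 1*2 = 2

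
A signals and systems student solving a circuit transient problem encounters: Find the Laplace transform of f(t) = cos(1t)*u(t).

Standard pair: cos(wt)*u(t) <-> s/(s^2+w^2)
With w = 1: L{cos(1t)*u(t)} = s/(s^2+1)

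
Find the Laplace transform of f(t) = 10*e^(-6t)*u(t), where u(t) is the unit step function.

Standard Laplace transform pair:
e^(-at)*u(t) <-> 1/(s+a)
With a = 6: L{10*e^(-6t)*u(t)} = 10/(s+6), ROC: Re(s) > -6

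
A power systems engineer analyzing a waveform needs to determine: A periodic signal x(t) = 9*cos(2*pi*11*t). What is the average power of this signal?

Average power of A*cos(wt) is A^2/2.
P = 9^2 / 2 = 81/2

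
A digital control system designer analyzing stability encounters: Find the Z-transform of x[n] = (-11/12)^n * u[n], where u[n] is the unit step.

The Z-transform of a^n * u[n] is z/(z-a) for |z| > |a|.
Here a = -11/12, so X(z) = z/(z - (-11/12)) = 12z/(12z + 11)
ROC: |z| > 11/12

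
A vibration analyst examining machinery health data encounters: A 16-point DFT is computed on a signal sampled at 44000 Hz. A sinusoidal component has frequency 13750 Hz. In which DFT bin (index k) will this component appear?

DFT frequency resolution = f_s/N = 44000/16 = 2750 Hz
Bin index k = f_signal / resolution = 13750 / 2750 = 5
The signal frequency 13750 Hz falls in DFT bin k = 5.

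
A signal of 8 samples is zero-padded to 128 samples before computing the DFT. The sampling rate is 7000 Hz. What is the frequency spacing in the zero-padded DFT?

Original DFT: N = 8, resolution = f_s/N = 7000/8 = 875 Hz
Zero-padded DFT: N = 128, resolution = f_s/N = 7000/128 = 875/16 Hz
Zero-padding interpolates the spectrum (finer frequency grid)
but does NOT improve the true spectral resolution (ability to resolve close frequencies).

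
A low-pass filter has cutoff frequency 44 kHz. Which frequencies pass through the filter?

A low-pass filter passes all frequencies below the cutoff frequency 44 kHz and attenuates higher frequencies.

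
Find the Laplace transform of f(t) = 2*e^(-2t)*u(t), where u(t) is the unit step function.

Standard Laplace transform pair:
e^(-at)*u(t) <-> 1/(s+a)
With a = 2: L{2*e^(-2t)*u(t)} = 2/(s+2), ROC: Re(s) > -2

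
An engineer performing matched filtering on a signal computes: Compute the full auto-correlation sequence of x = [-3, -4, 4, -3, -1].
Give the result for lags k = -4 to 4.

r_xx[k] = sum_m x[m]*x[m+k], indexed from 0, for k = -4 to 4:
  r_xx[-4] = x[4]*x[0] = 3
  r_xx[-3] = x[3]*x[0] + x[4]*x[1] = 13
  r_xx[-2] = x[2]*x[0] + x[3]*x[1] + x[4]*x[2] = -4
  r_xx[-1] = x[1]*x[0] + x[2]*x[1] + x[3]*x[2] + x[4]*x[3] = -13
  r_xx[0] = x[0]*x[0] + x[1]*x[1] + x[2]*x[2] + x[3]*x[3] + x[4]*x[4] = 51
  r_xx[1] = x[0]*x[1] + x[1]*x[2] + x[2]*x[3] + x[3]*x[4] = -13
  r_xx[2] = x[0]*x[2] + x[1]*x[3] + x[2]*x[4] = -4
  r_xx[3] = x[0]*x[3] + x[1]*x[4] = 13
  r_xx[4] = x[0]*x[4] = 3
r_xx = [3, 13, -4, -13, 51, -13, -4, 13, 3]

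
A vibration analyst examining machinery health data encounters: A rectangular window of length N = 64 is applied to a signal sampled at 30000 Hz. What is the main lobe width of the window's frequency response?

For a rectangular window of length N,
the main lobe width in frequency is 2*f_s/N.
= 2*30000/64 = 1875/2 Hz
This determines the minimum frequency separation for resolving two sinusoids.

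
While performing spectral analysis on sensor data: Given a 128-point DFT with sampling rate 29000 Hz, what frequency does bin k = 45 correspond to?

The frequency of DFT bin k is: f_k = k * f_s / N
f_45 = 45 * 29000 / 128 = 163125/16 Hz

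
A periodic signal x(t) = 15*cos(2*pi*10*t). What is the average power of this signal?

Average power of A*cos(wt) is A^2/2.
P = 15^2 / 2 = 225/2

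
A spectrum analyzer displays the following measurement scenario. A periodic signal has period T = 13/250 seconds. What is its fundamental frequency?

The fundamental frequency is the reciprocal of the period.
f = 1/T = 1/(13/250) = 250/13 Hz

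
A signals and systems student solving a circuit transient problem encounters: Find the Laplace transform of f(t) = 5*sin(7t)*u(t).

Standard pair: sin(wt)*u(t) <-> w/(s^2+w^2)
With w = 7: L{5*sin(7t)*u(t)} = 35/(s^2+49)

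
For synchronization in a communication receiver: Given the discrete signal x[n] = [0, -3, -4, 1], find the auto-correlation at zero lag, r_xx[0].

The auto-correlation at zero lag r_xx[0] equals the signal energy.
r_xx[0] = sum of x[n]^2 = 0^2 + (-3)^2 + (-4)^2 + 1^2
= 0 + 9 + 16 + 1 = 26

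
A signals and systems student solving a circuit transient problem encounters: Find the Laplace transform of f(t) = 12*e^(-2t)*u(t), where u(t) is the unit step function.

Standard Laplace transform pair:
e^(-at)*u(t) <-> 1/(s+a)
With a = 2: L{12*e^(-2t)*u(t)} = 12/(s+2), ROC: Re(s) > -2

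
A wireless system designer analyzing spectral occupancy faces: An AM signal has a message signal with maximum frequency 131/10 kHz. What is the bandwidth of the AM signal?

In AM (double-sideband), the bandwidth is twice the message frequency.
BW = 2 * f_m = 2 * 131/10 kHz = 131/5 kHz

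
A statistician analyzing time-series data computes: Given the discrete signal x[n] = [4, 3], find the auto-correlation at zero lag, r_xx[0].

The auto-correlation at zero lag r_xx[0] equals the signal energy.
r_xx[0] = sum of x[n]^2 = 4^2 + 3^2
= 16 + 9 = 25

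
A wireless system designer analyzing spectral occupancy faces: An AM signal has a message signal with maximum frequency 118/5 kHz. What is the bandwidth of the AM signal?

In AM (double-sideband), the bandwidth is twice the message frequency.
BW = 2 * f_m = 2 * 118/5 kHz = 236/5 kHz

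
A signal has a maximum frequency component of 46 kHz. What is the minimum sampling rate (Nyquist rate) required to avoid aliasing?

By the Nyquist-Shannon sampling theorem,
the minimum sampling rate (Nyquist rate) must be at least 2 * f_max.
Nyquist rate = 2 * 46 kHz = 92 kHz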